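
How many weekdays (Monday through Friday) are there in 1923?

January 1, 1923 is a Monday.
From January 1, 1923 to December 31, 1923 is 365 days inclusive.
365 = 7 × 52 + 1, so there are 52 full weeks plus 1 extra day.
Each full week contributes 5 weekdays (Mon–Fri): 52 × 5 = 260.
The 1 extra day is Mon — 1 of them qualifies.
Total: 260 + 1 = 261.

261 weekdays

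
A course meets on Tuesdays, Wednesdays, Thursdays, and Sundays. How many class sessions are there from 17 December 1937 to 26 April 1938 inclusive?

17 December 1937 is a Friday.
The range spans 131 days (inclusive of both endpoints).
131 = 7 × 18 + 5, so there are 18 full weeks plus 5 extra days.
Each full week contributes 4 days from the set (Tue, Wed, Thu, Sun): 18 × 4 = 72.
The 5 extra days are Fri, Sat, Sun, Mon, Tue — 2 of them qualify.
Total: 72 + 2 = 74.

74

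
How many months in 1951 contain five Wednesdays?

A month has five Wednesdays exactly when Wednesday falls within its first (length − 28) days.
Jan: 31 days, starts Mon → 5 of Mon, Tue, Wed ✓
Feb: 28 days, starts Thu → 5 of (none)
Mar: 31 days, starts Thu → 5 of Thu, Fri, Sat
Apr: 30 days, starts Sun → 5 of Sun, Mon
May: 31 days, starts Tue → 5 of Tue, Wed, Thu ✓
Jun: 30 days, starts Fri → 5 of Fri, Sat
Jul: 31 days, starts Sun → 5 of Sun, Mon, Tue
Aug: 31 days, starts Wed → 5 of Wed, Thu, Fri ✓
Sep: 30 days, starts Sat → 5 of Sat, Sun
Oct: 31 days, starts Mon → 5 of Mon, Tue, Wed ✓
Nov: 30 days, starts Thu → 5 of Thu, Fri
Dec: 31 days, starts Sat → 5 of Sat, Sun, Mon
Months with five Wednesdays: Jan, May, Aug, Oct.

4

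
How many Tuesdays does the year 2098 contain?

52

2098-01-01 is a Wednesday.
That's 365 days from start to end, counting both.
365 = 7 × 52 + 1, so there are 52 full weeks plus 1 extra day.
Each full week contributes one Tuesday: 52 so far.
The 1 extra day is Wed — none qualify.
Total: 52 + 0 = 52.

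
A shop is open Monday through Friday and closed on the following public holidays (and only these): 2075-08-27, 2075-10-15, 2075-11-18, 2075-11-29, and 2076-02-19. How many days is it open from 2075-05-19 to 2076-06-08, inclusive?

2075-05-19 is a Sunday.
That's 387 days from start to end, counting both.
387 = 7 × 55 + 2, so there are 55 full weeks plus 2 extra days.
Each full week contributes 5 weekdays (Mon–Fri): 55 × 5 = 275.
The 2 extra days are Sun, Mon — 1 of them qualifies.
Total: 275 + 1 = 276.
Holidays: 2075-08-27 (Tue); 2075-10-15 (Tue); 2075-11-18 (Mon); 2075-11-29 (Fri); 2076-02-19 (Wed).
All 5 holidays fall on weekdays, so subtract 5.
Business days: 276 − 5 = 271.

271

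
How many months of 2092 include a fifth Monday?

A month has five Mondays exactly when Monday falls within its first (length − 28) days.
Jan: 31 days, starts Tue → 5 of Tue, Wed, Thu
Feb: 29 days, starts Fri → 5 of Fri
Mar: 31 days, starts Sat → 5 of Sat, Sun, Mon ✓
Apr: 30 days, starts Tue → 5 of Tue, Wed
May: 31 days, starts Thu → 5 of Thu, Fri, Sat
Jun: 30 days, starts Sun → 5 of Sun, Mon ✓
Jul: 31 days, starts Tue → 5 of Tue, Wed, Thu
Aug: 31 days, starts Fri → 5 of Fri, Sat, Sun
Sep: 30 days, starts Mon → 5 of Mon, Tue ✓
Oct: 31 days, starts Wed → 5 of Wed, Thu, Fri
Nov: 30 days, starts Sat → 5 of Sat, Sun
Dec: 31 days, starts Mon → 5 of Mon, Tue, Wed ✓
Months with five Mondays: Mar, Jun, Sep, Dec.

4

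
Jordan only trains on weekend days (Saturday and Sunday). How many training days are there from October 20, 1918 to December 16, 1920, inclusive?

October 20, 1918 is a Sunday.
That's 789 days from start to end, counting both.
789 = 7 × 112 + 5, so there are 112 full weeks plus 5 extra days.
Each full week contributes 2 weekend days (Sat, Sun): 112 × 2 = 224.
The 5 extra days are Sunday, Monday, Tuesday, Wednesday, Thursday — 1 of them qualifies.
Total: 224 + 1 = 225.

225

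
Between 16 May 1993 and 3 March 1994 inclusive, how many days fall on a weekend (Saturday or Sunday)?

83

16 May 1993 is a Sunday.
That's 292 days from start to end, counting both.
292 = 7 × 41 + 5, so there are 41 full weeks plus 5 extra days.
Each full week contributes 2 weekend days (Sat, Sun): 41 × 2 = 82.
The 5 extra days are Sunday, Monday, Tuesday, Wednesday, Thursday — 1 of them qualifies.
Total: 82 + 1 = 83.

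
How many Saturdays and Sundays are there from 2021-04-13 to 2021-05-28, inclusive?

2021-04-13 is a Tuesday.
The range spans 46 days (inclusive of both endpoints).
46 = 7 × 6 + 4, so there are 6 full weeks plus 4 extra days.
Each full week contributes 2 weekend days (Sat, Sun): 6 × 2 = 12.
The 4 extra days are Tuesday, Wednesday, Thursday, Friday — none qualify.
Total: 12 + 0 = 12.

12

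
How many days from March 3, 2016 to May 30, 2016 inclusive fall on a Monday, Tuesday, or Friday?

March 3, 2016 is a Thursday.
That's 89 days from start to end, counting both.
89 = 7 × 12 + 5, so there are 12 full weeks plus 5 extra days.
Each full week contributes 3 days from the set (Mon, Tue, Fri): 12 × 3 = 36.
The 5 extra days are Thursday, Friday, Saturday, Sunday, Monday — 2 of them qualify.
Total: 36 + 2 = 38.

38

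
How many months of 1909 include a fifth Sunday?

4

A month has five Sundays exactly when Sunday falls within its first (length − 28) days.
Jan: 31 days, starts Fri → 5 of Fri, Sat, Sun ✓
Feb: 28 days, starts Mon → 5 of (none)
Mar: 31 days, starts Mon → 5 of Mon, Tue, Wed
Apr: 30 days, starts Thu → 5 of Thu, Fri
May: 31 days, starts Sat → 5 of Sat, Sun, Mon ✓
Jun: 30 days, starts Tue → 5 of Tue, Wed
Jul: 31 days, starts Thu → 5 of Thu, Fri, Sat
Aug: 31 days, starts Sun → 5 of Sun, Mon, Tue ✓
Sep: 30 days, starts Wed → 5 of Wed, Thu
Oct: 31 days, starts Fri → 5 of Fri, Sat, Sun ✓
Nov: 30 days, starts Mon → 5 of Mon, Tue
Dec: 31 days, starts Wed → 5 of Wed, Thu, Fri
Months with five Sundays: Jan, May, Aug, Oct.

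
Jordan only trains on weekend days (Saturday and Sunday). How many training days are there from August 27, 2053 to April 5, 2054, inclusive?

64

August 27, 2053 is a Wednesday.
The range spans 222 days (inclusive of both endpoints).
222 = 7 × 31 + 5, so there are 31 full weeks plus 5 extra days.
Each full week contributes 2 weekend days (Sat, Sun): 31 × 2 = 62.
The 5 extra days are Wed, Thu, Fri, Sat, Sun — 2 of them qualify.
Total: 62 + 2 = 64.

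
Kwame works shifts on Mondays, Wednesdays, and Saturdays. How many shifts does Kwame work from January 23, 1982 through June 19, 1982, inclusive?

January 23, 1982 is a Saturday.
That's 148 days from start to end, counting both.
148 = 7 × 21 + 1, so there are 21 full weeks plus 1 extra day.
Each full week contributes 3 days from the set (Mon, Wed, Sat): 21 × 3 = 63.
The 1 extra day is Saturday — 1 of them qualifies.
Total: 63 + 1 = 64.

64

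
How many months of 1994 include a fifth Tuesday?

4

A month has five Tuesdays exactly when Tuesday falls within its first (length − 28) days.
Jan: 31 days, starts Sat → 5 of Sat, Sun, Mon
Feb: 28 days, starts Tue → 5 of (none)
Mar: 31 days, starts Tue → 5 of Tue, Wed, Thu ✓
Apr: 30 days, starts Fri → 5 of Fri, Sat
May: 31 days, starts Sun → 5 of Sun, Mon, Tue ✓
Jun: 30 days, starts Wed → 5 of Wed, Thu
Jul: 31 days, starts Fri → 5 of Fri, Sat, Sun
Aug: 31 days, starts Mon → 5 of Mon, Tue, Wed ✓
Sep: 30 days, starts Thu → 5 of Thu, Fri
Oct: 31 days, starts Sat → 5 of Sat, Sun, Mon
Nov: 30 days, starts Tue → 5 of Tue, Wed ✓
Dec: 31 days, starts Thu → 5 of Thu, Fri, Sat
Months with five Tuesdays: Mar, May, Aug, Nov.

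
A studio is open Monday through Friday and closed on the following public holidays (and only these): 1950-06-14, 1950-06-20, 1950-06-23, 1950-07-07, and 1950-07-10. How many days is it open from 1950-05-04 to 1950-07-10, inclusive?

43 business days

1950-05-04 is a Thursday.
That's 68 days from start to end, counting both.
68 = 7 × 9 + 5, so there are 9 full weeks plus 5 extra days.
Each full week contributes 5 weekdays (Mon–Fri): 9 × 5 = 45.
The 5 extra days are Thu, Fri, Sat, Sun, Mon — 3 of them qualify.
Total: 45 + 3 = 48.
Holidays: 1950-06-14 (Wed); 1950-06-20 (Tue); 1950-06-23 (Fri); 1950-07-07 (Fri); 1950-07-10 (Mon).
All 5 holidays fall on weekdays, so subtract 5.
Business days: 48 − 5 = 43.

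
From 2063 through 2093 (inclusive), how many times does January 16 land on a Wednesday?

Day of week of January 16 in each year:
2063: Tue, 2064: Wed ✓, 2065: Fri, 2066: Sat, 2067: Sun, 2068: Mon, 2069: Wed ✓, 2070: Thu, 2071: Fri, 2072: Sat, 2073: Mon, 2074: Tue, 2075: Wed ✓, 2076: Thu, 2077: Sat, 2078: Sun, 2079: Mon, 2080: Tue, 2081: Thu, 2082: Fri, 2083: Sat, 2084: Sun, 2085: Tue, 2086: Wed ✓, 2087: Thu, 2088: Fri, 2089: Sun, 2090: Mon, 2091: Tue, 2092: Wed ✓, 2093: Fri
Wednesdays: 2064, 2069, 2075, 2086, 2092.

5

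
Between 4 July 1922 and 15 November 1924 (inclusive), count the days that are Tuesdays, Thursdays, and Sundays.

4 July 1922 is a Tuesday.
The range spans 866 days (inclusive of both endpoints).
866 = 7 × 123 + 5, so there are 123 full weeks plus 5 extra days.
Each full week contributes 3 days from the set (Tue, Thu, Sun): 123 × 3 = 369.
The 5 extra days are Tue, Wed, Thu, Fri, Sat — 2 of them qualify.
Total: 369 + 2 = 371.

371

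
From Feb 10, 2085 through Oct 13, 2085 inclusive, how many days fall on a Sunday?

Feb 10, 2085 is a Saturday.
From Feb 10, 2085 to Oct 13, 2085 is 246 days inclusive.
246 = 7 × 35 + 1, so there are 35 full weeks plus 1 extra day.
Each full week contributes one Sunday: 35 so far.
The 1 extra day is Saturday — none qualify.
Total: 35 + 0 = 35.

35 Sundays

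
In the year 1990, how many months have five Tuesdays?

4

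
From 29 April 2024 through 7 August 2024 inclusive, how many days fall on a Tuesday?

29 April 2024 is a Monday.
That's 101 days from start to end, counting both.
101 = 7 × 14 + 3, so there are 14 full weeks plus 3 extra days.
Each full week contributes one Tuesday: 14 so far.
The 3 extra days are Monday, Tuesday, Wednesday — 1 of them qualifies.
Total: 14 + 1 = 15.

15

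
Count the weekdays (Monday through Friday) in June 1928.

June 1, 1928 is a Friday.
From June 1, 1928 to June 30, 1928 is 30 days inclusive.
30 = 7 × 4 + 2, so there are 4 full weeks plus 2 extra days.
Each full week contributes 5 weekdays (Mon–Fri): 4 × 5 = 20.
The 2 extra days are Fri, Sat — 1 of them qualifies.
Total: 20 + 1 = 21.

21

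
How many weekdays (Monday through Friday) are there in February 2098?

20

1 February 2098 is a Saturday.
That's 28 days from start to end, counting both.
28 = 7 × 4, so the span is exactly 4 full weeks.
Each full week contributes 5 weekdays (Mon–Fri): 4 × 5 = 20.
Total: 20.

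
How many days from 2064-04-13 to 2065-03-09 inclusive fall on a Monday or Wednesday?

2064-04-13 is a Sunday.
From 2064-04-13 to 2065-03-09 is 331 days inclusive.
331 = 7 × 47 + 2, so there are 47 full weeks plus 2 extra days.
Each full week contributes 2 days from the set (Mon, Wed): 47 × 2 = 94.
The 2 extra days are Sunday, Monday — 1 of them qualifies.
Total: 94 + 1 = 95.

95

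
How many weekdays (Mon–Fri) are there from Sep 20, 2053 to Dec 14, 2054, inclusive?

Sep 20, 2053 is a Saturday.
That's 451 days from start to end, counting both.
451 = 7 × 64 + 3, so there are 64 full weeks plus 3 extra days.
Each full week contributes 5 weekdays (Mon–Fri): 64 × 5 = 320.
The 3 extra days are Sat, Sun, Mon — 1 of them qualifies.
Total: 320 + 1 = 321.

321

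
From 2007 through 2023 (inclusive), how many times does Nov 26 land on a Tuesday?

2

Day of week of November 26 in each year:
2007: Mon, 2008: Wed, 2009: Thu, 2010: Fri, 2011: Sat, 2012: Mon, 2013: Tue ✓, 2014: Wed, 2015: Thu, 2016: Sat, 2017: Sun, 2018: Mon, 2019: Tue ✓, 2020: Thu, 2021: Fri, 2022: Sat, 2023: Sun
Tuesdays: 2013, 2019.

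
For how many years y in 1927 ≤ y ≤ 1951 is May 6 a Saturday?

Day of week of May 6 in each year:
1927: Fri, 1928: Sun, 1929: Mon, 1930: Tue, 1931: Wed, 1932: Fri, 1933: Sat ✓, 1934: Sun, 1935: Mon, 1936: Wed, 1937: Thu, 1938: Fri, 1939: Sat ✓, 1940: Mon, 1941: Tue, 1942: Wed, 1943: Thu, 1944: Sat ✓, 1945: Sun, 1946: Mon, 1947: Tue, 1948: Thu, 1949: Fri, 1950: Sat ✓, 1951: Sun
Saturdays: 1933, 1939, 1944, 1950.

4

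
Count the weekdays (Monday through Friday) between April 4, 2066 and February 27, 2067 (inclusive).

April 4, 2066 is a Sunday.
That's 330 days from start to end, counting both.
330 = 7 × 47 + 1, so there are 47 full weeks plus 1 extra day.
Each full week contributes 5 weekdays (Mon–Fri): 47 × 5 = 235.
The 1 extra day is Sunday — none qualify.
Total: 235 + 0 = 235.

235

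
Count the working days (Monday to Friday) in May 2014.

22

May 1, 2014 is a Thursday.
That's 31 days from start to end, counting both.
31 = 7 × 4 + 3, so there are 4 full weeks plus 3 extra days.
Each full week contributes 5 weekdays (Mon–Fri): 4 × 5 = 20.
The 3 extra days are Thursday, Friday, Saturday — 2 of them qualify.
Total: 20 + 2 = 22.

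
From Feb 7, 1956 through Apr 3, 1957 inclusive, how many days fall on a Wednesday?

Feb 7, 1956 is a Tuesday.
That's 422 days from start to end, counting both.
422 = 7 × 60 + 2, so there are 60 full weeks plus 2 extra days.
Each full week contributes one Wednesday: 60 so far.
The 2 extra days are Tuesday, Wednesday — 1 of them qualifies.
Total: 60 + 1 = 61.

61 Wednesdays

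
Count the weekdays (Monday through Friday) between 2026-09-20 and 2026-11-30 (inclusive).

51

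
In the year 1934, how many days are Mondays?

53

1934-01-01 is a Monday.
The range spans 365 days (inclusive of both endpoints).
365 = 7 × 52 + 1, so there are 52 full weeks plus 1 extra day.
Each full week contributes one Monday: 52 so far.
The 1 extra day is Monday — 1 of them qualifies.
Total: 52 + 1 = 53.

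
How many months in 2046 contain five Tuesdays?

4

A month has five Tuesdays exactly when Tuesday falls within its first (length − 28) days.
Jan: 31 days, starts Mon → 5 of Mon, Tue, Wed ✓
Feb: 28 days, starts Thu → 5 of (none)
Mar: 31 days, starts Thu → 5 of Thu, Fri, Sat
Apr: 30 days, starts Sun → 5 of Sun, Mon
May: 31 days, starts Tue → 5 of Tue, Wed, Thu ✓
Jun: 30 days, starts Fri → 5 of Fri, Sat
Jul: 31 days, starts Sun → 5 of Sun, Mon, Tue ✓
Aug: 31 days, starts Wed → 5 of Wed, Thu, Fri
Sep: 30 days, starts Sat → 5 of Sat, Sun
Oct: 31 days, starts Mon → 5 of Mon, Tue, Wed ✓
Nov: 30 days, starts Thu → 5 of Thu, Fri
Dec: 31 days, starts Sat → 5 of Sat, Sun, Mon
Months with five Tuesdays: Jan, May, Jul, Oct.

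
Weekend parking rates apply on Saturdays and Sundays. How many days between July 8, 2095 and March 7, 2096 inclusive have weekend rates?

70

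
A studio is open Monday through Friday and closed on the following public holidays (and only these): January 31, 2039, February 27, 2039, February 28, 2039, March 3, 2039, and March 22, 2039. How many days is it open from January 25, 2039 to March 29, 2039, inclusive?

42

January 25, 2039 is a Tuesday.
The range spans 64 days (inclusive of both endpoints).
64 = 7 × 9 + 1, so there are 9 full weeks plus 1 extra day.
Each full week contributes 5 weekdays (Mon–Fri): 9 × 5 = 45.
The 1 extra day is Tue — 1 of them qualifies.
Total: 45 + 1 = 46.
Holidays: January 31, 2039 (Mon); February 27, 2039 (Sun); February 28, 2039 (Mon); March 3, 2039 (Thu); March 22, 2039 (Tue).
4 of the 5 holidays fall on weekdays; the rest are weekends and were already excluded.
Business days: 46 − 4 = 42.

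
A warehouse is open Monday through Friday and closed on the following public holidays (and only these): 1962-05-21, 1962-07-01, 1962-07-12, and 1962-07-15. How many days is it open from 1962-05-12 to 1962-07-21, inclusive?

48 business days

1962-05-12 is a Saturday.
From 1962-05-12 to 1962-07-21 is 71 days inclusive.
71 = 7 × 10 + 1, so there are 10 full weeks plus 1 extra day.
Each full week contributes 5 weekdays (Mon–Fri): 10 × 5 = 50.
The 1 extra day is Sat — none qualify.
Total: 50 + 0 = 50.
Holidays: 1962-05-21 (Mon); 1962-07-01 (Sun); 1962-07-12 (Thu); 1962-07-15 (Sun).
2 of the 4 holidays fall on weekdays; the rest are weekends and were already excluded.
Business days: 50 − 2 = 48.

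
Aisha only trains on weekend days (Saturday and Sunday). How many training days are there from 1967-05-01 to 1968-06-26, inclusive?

120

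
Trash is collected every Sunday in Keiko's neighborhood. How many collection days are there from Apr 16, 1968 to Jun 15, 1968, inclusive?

Apr 16, 1968 is a Tuesday.
That's 61 days from start to end, counting both.
61 = 7 × 8 + 5, so there are 8 full weeks plus 5 extra days.
Each full week contributes one Sunday: 8 so far.
The 5 extra days are Tuesday, Wednesday, Thursday, Friday, Saturday — none qualify.
Total: 8 + 0 = 8.

8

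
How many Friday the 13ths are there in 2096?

The 13th falls on a Friday when the month's 13th has weekday Fri.
Jan 13 is Fri ✓; Feb 13 is Mon; Mar 13 is Tue; Apr 13 is Fri ✓; May 13 is Sun; Jun 13 is Wed; Jul 13 is Fri ✓; Aug 13 is Mon; Sep 13 is Thu; Oct 13 is Sat; Nov 13 is Tue; Dec 13 is Thu.
Friday the 13ths: Jan, Apr, Jul.

3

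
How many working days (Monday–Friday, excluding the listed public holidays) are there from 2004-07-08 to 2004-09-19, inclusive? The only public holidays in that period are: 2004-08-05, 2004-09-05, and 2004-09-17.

50

2004-07-08 is a Thursday.
That's 74 days from start to end, counting both.
74 = 7 × 10 + 4, so there are 10 full weeks plus 4 extra days.
Each full week contributes 5 weekdays (Mon–Fri): 10 × 5 = 50.
The 4 extra days are Thursday, Friday, Saturday, Sunday — 2 of them qualify.
Total: 50 + 2 = 52.
Holidays: 2004-08-05 (Thu); 2004-09-05 (Sun); 2004-09-17 (Fri).
2 of the 3 holidays fall on weekdays; the rest are weekends and were already excluded.
Business days: 52 − 2 = 50.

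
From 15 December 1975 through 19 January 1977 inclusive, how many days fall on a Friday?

57 Fridays

15 December 1975 is a Monday.
The range spans 402 days (inclusive of both endpoints).
402 = 7 × 57 + 3, so there are 57 full weeks plus 3 extra days.
Each full week contributes one Friday: 57 so far.
The 3 extra days are Monday, Tuesday, Wednesday — none qualify.
Total: 57 + 0 = 57.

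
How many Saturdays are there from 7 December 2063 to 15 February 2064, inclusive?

7 December 2063 is a Friday.
That's 71 days from start to end, counting both.
71 = 7 × 10 + 1, so there are 10 full weeks plus 1 extra day.
Each full week contributes one Saturday: 10 so far.
The 1 extra day is Friday — none qualify.
Total: 10 + 0 = 10.

10 Saturdays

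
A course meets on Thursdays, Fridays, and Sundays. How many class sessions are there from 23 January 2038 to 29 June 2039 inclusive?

23 January 2038 is a Saturday.
The range spans 523 days (inclusive of both endpoints).
523 = 7 × 74 + 5, so there are 74 full weeks plus 5 extra days.
Each full week contributes 3 days from the set (Thu, Fri, Sun): 74 × 3 = 222.
The 5 extra days are Sat, Sun, Mon, Tue, Wed — 1 of them qualifies.
Total: 222 + 1 = 223.

223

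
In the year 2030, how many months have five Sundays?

4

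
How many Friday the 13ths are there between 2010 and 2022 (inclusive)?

22

Friday-the-13ths by year:
2010: Aug
2011: May
2012: Jan, Apr, Jul
2013: Sep, Dec
2014: Jun
2015: Feb, Mar, Nov
2016: May
2017: Jan, Oct
2018: Apr, Jul
2019: Sep, Dec
2020: Mar, Nov
2021: Aug
2022: May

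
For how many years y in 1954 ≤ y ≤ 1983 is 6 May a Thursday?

5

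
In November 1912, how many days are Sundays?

1912-11-01 is a Friday.
From 1912-11-01 to 1912-11-30 is 30 days inclusive.
30 = 7 × 4 + 2, so there are 4 full weeks plus 2 extra days.
Each full week contributes one Sunday: 4 so far.
The 2 extra days are Fri, Sat — none qualify.
Total: 4 + 0 = 4.

4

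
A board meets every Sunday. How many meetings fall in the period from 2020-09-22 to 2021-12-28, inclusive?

66 Sundays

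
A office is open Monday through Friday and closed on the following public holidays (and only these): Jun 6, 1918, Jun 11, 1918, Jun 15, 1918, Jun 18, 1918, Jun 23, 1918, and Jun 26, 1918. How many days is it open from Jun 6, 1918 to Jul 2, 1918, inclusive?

Jun 6, 1918 is a Thursday.
The range spans 27 days (inclusive of both endpoints).
27 = 7 × 3 + 6, so there are 3 full weeks plus 6 extra days.
Each full week contributes 5 weekdays (Mon–Fri): 3 × 5 = 15.
The 6 extra days are Thursday, Friday, Saturday, Sunday, Monday, Tuesday — 4 of them qualify.
Total: 15 + 4 = 19.
Holidays: Jun 6, 1918 (Thu); Jun 11, 1918 (Tue); Jun 15, 1918 (Sat); Jun 18, 1918 (Tue); Jun 23, 1918 (Sun); Jun 26, 1918 (Wed).
4 of the 6 holidays fall on weekdays; the rest are weekends and were already excluded.
Business days: 19 − 4 = 15.

15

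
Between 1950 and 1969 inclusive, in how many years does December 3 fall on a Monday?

3

Day of week of December 3 in each year:
1950: Sun, 1951: Mon ✓, 1952: Wed, 1953: Thu, 1954: Fri, 1955: Sat, 1956: Mon ✓, 1957: Tue, 1958: Wed, 1959: Thu, 1960: Sat, 1961: Sun, 1962: Mon ✓, 1963: Tue, 1964: Thu, 1965: Fri, 1966: Sat, 1967: Sun, 1968: Tue, 1969: Wed
Mondays: 1951, 1956, 1962.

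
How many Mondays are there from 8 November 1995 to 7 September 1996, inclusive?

43 Mondays

8 November 1995 is a Wednesday.
From 8 November 1995 to 7 September 1996 is 305 days inclusive.
305 = 7 × 43 + 4, so there are 43 full weeks plus 4 extra days.
Each full week contributes one Monday: 43 so far.
The 4 extra days are Wednesday, Thursday, Friday, Saturday — none qualify.
Total: 43 + 0 = 43.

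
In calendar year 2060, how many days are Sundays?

1 January 2060 is a Thursday.
The range spans 366 days (inclusive of both endpoints).
366 = 7 × 52 + 2, so there are 52 full weeks plus 2 extra days.
Each full week contributes one Sunday: 52 so far.
The 2 extra days are Thu, Fri — none qualify.
Total: 52 + 0 = 52.

52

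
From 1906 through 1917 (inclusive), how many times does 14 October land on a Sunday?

Day of week of October 14 in each year:
1906: Sun ✓, 1907: Mon, 1908: Wed, 1909: Thu, 1910: Fri, 1911: Sat, 1912: Mon, 1913: Tue, 1914: Wed, 1915: Thu, 1916: Sat, 1917: Sun ✓
Sundays: 1906, 1917.

2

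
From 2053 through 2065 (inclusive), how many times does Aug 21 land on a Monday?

Day of week of August 21 in each year:
2053: Thu, 2054: Fri, 2055: Sat, 2056: Mon ✓, 2057: Tue, 2058: Wed, 2059: Thu, 2060: Sat, 2061: Sun, 2062: Mon ✓, 2063: Tue, 2064: Thu, 2065: Fri
Mondays: 2056, 2062.

2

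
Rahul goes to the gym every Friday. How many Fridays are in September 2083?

4

2083-09-01 is a Wednesday.
From 2083-09-01 to 2083-09-30 is 30 days inclusive.
30 = 7 × 4 + 2, so there are 4 full weeks plus 2 extra days.
Each full week contributes one Friday: 4 so far.
The 2 extra days are Wed, Thu — none qualify.
Total: 4 + 0 = 4.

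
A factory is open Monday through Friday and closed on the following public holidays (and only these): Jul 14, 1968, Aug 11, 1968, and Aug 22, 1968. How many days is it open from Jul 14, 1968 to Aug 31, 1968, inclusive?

Jul 14, 1968 is a Sunday.
That's 49 days from start to end, counting both.
49 = 7 × 7, so the span is exactly 7 full weeks.
Each full week contributes 5 weekdays (Mon–Fri): 7 × 5 = 35.
Total: 35.
Holidays: Jul 14, 1968 (Sun); Aug 11, 1968 (Sun); Aug 22, 1968 (Thu).
1 of the 3 holidays fall on weekdays; the rest are weekends and were already excluded.
Business days: 35 − 1 = 34.

34 business days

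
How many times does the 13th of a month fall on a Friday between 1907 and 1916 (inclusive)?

16

Friday-the-13ths by year:
1907: Sep, Dec
1908: Mar, Nov
1909: Aug
1910: May
1911: Jan, Oct
1912: Sep, Dec
1913: Jun
1914: Feb, Mar, Nov
1915: Aug
1916: Oct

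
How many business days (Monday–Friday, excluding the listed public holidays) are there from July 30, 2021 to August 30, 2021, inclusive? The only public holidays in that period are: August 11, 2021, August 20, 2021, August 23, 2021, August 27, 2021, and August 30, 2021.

17

July 30, 2021 is a Friday.
From July 30, 2021 to August 30, 2021 is 32 days inclusive.
32 = 7 × 4 + 4, so there are 4 full weeks plus 4 extra days.
Each full week contributes 5 weekdays (Mon–Fri): 4 × 5 = 20.
The 4 extra days are Friday, Saturday, Sunday, Monday — 2 of them qualify.
Total: 20 + 2 = 22.
Holidays: August 11, 2021 (Wed); August 20, 2021 (Fri); August 23, 2021 (Mon); August 27, 2021 (Fri); August 30, 2021 (Mon).
All 5 holidays fall on weekdays, so subtract 5.
Business days: 22 − 5 = 17.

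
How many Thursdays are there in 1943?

52

1 January 1943 is a Friday.
The range spans 365 days (inclusive of both endpoints).
365 = 7 × 52 + 1, so there are 52 full weeks plus 1 extra day.
Each full week contributes one Thursday: 52 so far.
The 1 extra day is Friday — none qualify.
Total: 52 + 0 = 52.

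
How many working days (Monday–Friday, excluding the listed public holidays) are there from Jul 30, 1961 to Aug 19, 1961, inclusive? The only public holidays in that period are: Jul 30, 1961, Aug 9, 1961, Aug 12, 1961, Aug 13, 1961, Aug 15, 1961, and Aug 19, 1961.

13 working days

Jul 30, 1961 is a Sunday.
That's 21 days from start to end, counting both.
21 = 7 × 3, so the span is exactly 3 full weeks.
Each full week contributes 5 weekdays (Mon–Fri): 3 × 5 = 15.
Total: 15.
Holidays: Jul 30, 1961 (Sun); Aug 9, 1961 (Wed); Aug 12, 1961 (Sat); Aug 13, 1961 (Sun); Aug 15, 1961 (Tue); Aug 19, 1961 (Sat).
2 of the 6 holidays fall on weekdays; the rest are weekends and were already excluded.
Business days: 15 − 2 = 13.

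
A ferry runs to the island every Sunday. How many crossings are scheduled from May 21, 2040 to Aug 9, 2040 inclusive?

11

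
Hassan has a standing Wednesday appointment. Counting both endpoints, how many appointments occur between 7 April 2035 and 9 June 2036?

61

7 April 2035 is a Saturday.
From 7 April 2035 to 9 June 2036 is 430 days inclusive.
430 = 7 × 61 + 3, so there are 61 full weeks plus 3 extra days.
Each full week contributes one Wednesday: 61 so far.
The 3 extra days are Saturday, Sunday, Monday — none qualify.
Total: 61 + 0 = 61.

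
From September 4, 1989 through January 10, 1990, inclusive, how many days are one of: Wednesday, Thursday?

September 4, 1989 is a Monday.
That's 129 days from start to end, counting both.
129 = 7 × 18 + 3, so there are 18 full weeks plus 3 extra days.
Each full week contributes 2 days from the set (Wed, Thu): 18 × 2 = 36.
The 3 extra days are Mon, Tue, Wed — 1 of them qualifies.
Total: 36 + 1 = 37.

37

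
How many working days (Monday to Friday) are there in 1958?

January 1, 1958 is a Wednesday.
From January 1, 1958 to December 31, 1958 is 365 days inclusive.
365 = 7 × 52 + 1, so there are 52 full weeks plus 1 extra day.
Each full week contributes 5 weekdays (Mon–Fri): 52 × 5 = 260.
The 1 extra day is Wednesday — 1 of them qualifies.
Total: 260 + 1 = 261.

261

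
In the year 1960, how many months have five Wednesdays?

A month has five Wednesdays exactly when Wednesday falls within its first (length − 28) days.
Jan: 31 days, starts Fri → 5 of Fri, Sat, Sun
Feb: 29 days, starts Mon → 5 of Mon
Mar: 31 days, starts Tue → 5 of Tue, Wed, Thu ✓
Apr: 30 days, starts Fri → 5 of Fri, Sat
May: 31 days, starts Sun → 5 of Sun, Mon, Tue
Jun: 30 days, starts Wed → 5 of Wed, Thu ✓
Jul: 31 days, starts Fri → 5 of Fri, Sat, Sun
Aug: 31 days, starts Mon → 5 of Mon, Tue, Wed ✓
Sep: 30 days, starts Thu → 5 of Thu, Fri
Oct: 31 days, starts Sat → 5 of Sat, Sun, Mon
Nov: 30 days, starts Tue → 5 of Tue, Wed ✓
Dec: 31 days, starts Thu → 5 of Thu, Fri, Sat
Months with five Wednesdays: Mar, Jun, Aug, Nov.

4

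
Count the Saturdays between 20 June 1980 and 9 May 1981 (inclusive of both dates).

47

20 June 1980 is a Friday.
From 20 June 1980 to 9 May 1981 is 324 days inclusive.
324 = 7 × 46 + 2, so there are 46 full weeks plus 2 extra days.
Each full week contributes one Saturday: 46 so far.
The 2 extra days are Fri, Sat — 1 of them qualifies.
Total: 46 + 1 = 47.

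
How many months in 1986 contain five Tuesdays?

4

A month has five Tuesdays exactly when Tuesday falls within its first (length − 28) days.
Jan: 31 days, starts Wed → 5 of Wed, Thu, Fri
Feb: 28 days, starts Sat → 5 of (none)
Mar: 31 days, starts Sat → 5 of Sat, Sun, Mon
Apr: 30 days, starts Tue → 5 of Tue, Wed ✓
May: 31 days, starts Thu → 5 of Thu, Fri, Sat
Jun: 30 days, starts Sun → 5 of Sun, Mon
Jul: 31 days, starts Tue → 5 of Tue, Wed, Thu ✓
Aug: 31 days, starts Fri → 5 of Fri, Sat, Sun
Sep: 30 days, starts Mon → 5 of Mon, Tue ✓
Oct: 31 days, starts Wed → 5 of Wed, Thu, Fri
Nov: 30 days, starts Sat → 5 of Sat, Sun
Dec: 31 days, starts Mon → 5 of Mon, Tue, Wed ✓
Months with five Tuesdays: Apr, Jul, Sep, Dec.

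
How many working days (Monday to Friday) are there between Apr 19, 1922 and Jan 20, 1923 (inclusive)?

198 weekdays

Apr 19, 1922 is a Wednesday.
That's 277 days from start to end, counting both.
277 = 7 × 39 + 4, so there are 39 full weeks plus 4 extra days.
Each full week contributes 5 weekdays (Mon–Fri): 39 × 5 = 195.
The 4 extra days are Wednesday, Thursday, Friday, Saturday — 3 of them qualify.
Total: 195 + 3 = 198.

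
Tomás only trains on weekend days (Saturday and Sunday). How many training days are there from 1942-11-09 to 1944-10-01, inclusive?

198

1942-11-09 is a Monday.
The range spans 693 days (inclusive of both endpoints).
693 = 7 × 99, so the span is exactly 99 full weeks.
Each full week contributes 2 weekend days (Sat, Sun): 99 × 2 = 198.
Total: 198.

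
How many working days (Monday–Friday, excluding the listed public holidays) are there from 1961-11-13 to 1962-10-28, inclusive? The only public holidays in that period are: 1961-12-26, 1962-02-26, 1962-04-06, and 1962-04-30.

1961-11-13 is a Monday.
From 1961-11-13 to 1962-10-28 is 350 days inclusive.
350 = 7 × 50, so the span is exactly 50 full weeks.
Each full week contributes 5 weekdays (Mon–Fri): 50 × 5 = 250.
Total: 250.
Holidays: 1961-12-26 (Tue); 1962-02-26 (Mon); 1962-04-06 (Fri); 1962-04-30 (Mon).
All 4 holidays fall on weekdays, so subtract 4.
Business days: 250 − 4 = 246.

246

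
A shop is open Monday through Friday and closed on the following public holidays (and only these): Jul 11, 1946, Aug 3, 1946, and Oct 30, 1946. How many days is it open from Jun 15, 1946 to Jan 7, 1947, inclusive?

145

Jun 15, 1946 is a Saturday.
That's 207 days from start to end, counting both.
207 = 7 × 29 + 4, so there are 29 full weeks plus 4 extra days.
Each full week contributes 5 weekdays (Mon–Fri): 29 × 5 = 145.
The 4 extra days are Sat, Sun, Mon, Tue — 2 of them qualify.
Total: 145 + 2 = 147.
Holidays: Jul 11, 1946 (Thu); Aug 3, 1946 (Sat); Oct 30, 1946 (Wed).
2 of the 3 holidays fall on weekdays; the rest are weekends and were already excluded.
Business days: 147 − 2 = 145.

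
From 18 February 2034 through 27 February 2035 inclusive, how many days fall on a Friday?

53

18 February 2034 is a Saturday.
From 18 February 2034 to 27 February 2035 is 375 days inclusive.
375 = 7 × 53 + 4, so there are 53 full weeks plus 4 extra days.
Each full week contributes one Friday: 53 so far.
The 4 extra days are Saturday, Sunday, Monday, Tuesday — none qualify.
Total: 53 + 0 = 53.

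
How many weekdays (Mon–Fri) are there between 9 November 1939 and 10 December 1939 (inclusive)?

9 November 1939 is a Thursday.
The range spans 32 days (inclusive of both endpoints).
32 = 7 × 4 + 4, so there are 4 full weeks plus 4 extra days.
Each full week contributes 5 weekdays (Mon–Fri): 4 × 5 = 20.
The 4 extra days are Thursday, Friday, Saturday, Sunday — 2 of them qualify.
Total: 20 + 2 = 22.

22 weekdays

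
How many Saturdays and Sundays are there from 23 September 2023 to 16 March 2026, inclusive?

260

23 September 2023 is a Saturday.
From 23 September 2023 to 16 March 2026 is 906 days inclusive.
906 = 7 × 129 + 3, so there are 129 full weeks plus 3 extra days.
Each full week contributes 2 weekend days (Sat, Sun): 129 × 2 = 258.
The 3 extra days are Saturday, Sunday, Monday — 2 of them qualify.
Total: 258 + 2 = 260.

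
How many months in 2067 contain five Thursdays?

4

A month has five Thursdays exactly when Thursday falls within its first (length − 28) days.
Jan: 31 days, starts Sat → 5 of Sat, Sun, Mon
Feb: 28 days, starts Tue → 5 of (none)
Mar: 31 days, starts Tue → 5 of Tue, Wed, Thu ✓
Apr: 30 days, starts Fri → 5 of Fri, Sat
May: 31 days, starts Sun → 5 of Sun, Mon, Tue
Jun: 30 days, starts Wed → 5 of Wed, Thu ✓
Jul: 31 days, starts Fri → 5 of Fri, Sat, Sun
Aug: 31 days, starts Mon → 5 of Mon, Tue, Wed
Sep: 30 days, starts Thu → 5 of Thu, Fri ✓
Oct: 31 days, starts Sat → 5 of Sat, Sun, Mon
Nov: 30 days, starts Tue → 5 of Tue, Wed
Dec: 31 days, starts Thu → 5 of Thu, Fri, Sat ✓
Months with five Thursdays: Mar, Jun, Sep, Dec.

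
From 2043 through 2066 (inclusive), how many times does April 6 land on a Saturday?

Day of week of April 6 in each year:
2043: Mon, 2044: Wed, 2045: Thu, 2046: Fri, 2047: Sat ✓, 2048: Mon, 2049: Tue, 2050: Wed, 2051: Thu, 2052: Sat ✓, 2053: Sun, 2054: Mon, 2055: Tue, 2056: Thu, 2057: Fri, 2058: Sat ✓, 2059: Sun, 2060: Tue, 2061: Wed, 2062: Thu, 2063: Fri, 2064: Sun, 2065: Mon, 2066: Tue
Saturdays: 2047, 2052, 2058.

3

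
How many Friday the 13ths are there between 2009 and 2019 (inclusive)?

21

Friday-the-13ths by year:
2009: Feb, Mar, Nov
2010: Aug
2011: May
2012: Jan, Apr, Jul
2013: Sep, Dec
2014: Jun
2015: Feb, Mar, Nov
2016: May
2017: Jan, Oct
2018: Apr, Jul
2019: Sep, Dec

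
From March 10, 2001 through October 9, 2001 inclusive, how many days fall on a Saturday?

March 10, 2001 is a Saturday.
The range spans 214 days (inclusive of both endpoints).
214 = 7 × 30 + 4, so there are 30 full weeks plus 4 extra days.
Each full week contributes one Saturday: 30 so far.
The 4 extra days are Saturday, Sunday, Monday, Tuesday — 1 of them qualifies.
Total: 30 + 1 = 31.

31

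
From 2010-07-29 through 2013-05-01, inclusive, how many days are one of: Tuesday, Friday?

2010-07-29 is a Thursday.
The range spans 1008 days (inclusive of both endpoints).
1008 = 7 × 144, so the span is exactly 144 full weeks.
Each full week contributes 2 days from the set (Tue, Fri): 144 × 2 = 288.

288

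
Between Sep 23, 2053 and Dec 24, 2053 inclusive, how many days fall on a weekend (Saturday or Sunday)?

26

Sep 23, 2053 is a Tuesday.
That's 93 days from start to end, counting both.
93 = 7 × 13 + 2, so there are 13 full weeks plus 2 extra days.
Each full week contributes 2 weekend days (Sat, Sun): 13 × 2 = 26.
The 2 extra days are Tuesday, Wednesday — none qualify.
Total: 26 + 0 = 26.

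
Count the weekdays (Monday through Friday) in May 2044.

1 May 2044 is a Sunday.
The range spans 31 days (inclusive of both endpoints).
31 = 7 × 4 + 3, so there are 4 full weeks plus 3 extra days.
Each full week contributes 5 weekdays (Mon–Fri): 4 × 5 = 20.
The 3 extra days are Sunday, Monday, Tuesday — 2 of them qualify.
Total: 20 + 2 = 22.

22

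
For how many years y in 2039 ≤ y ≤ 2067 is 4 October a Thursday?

4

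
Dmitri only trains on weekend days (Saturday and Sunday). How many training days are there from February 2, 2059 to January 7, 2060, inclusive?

97

February 2, 2059 is a Sunday.
From February 2, 2059 to January 7, 2060 is 340 days inclusive.
340 = 7 × 48 + 4, so there are 48 full weeks plus 4 extra days.
Each full week contributes 2 weekend days (Sat, Sun): 48 × 2 = 96.
The 4 extra days are Sunday, Monday, Tuesday, Wednesday — 1 of them qualifies.
Total: 96 + 1 = 97.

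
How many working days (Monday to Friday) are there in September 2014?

2014-09-01 is a Monday.
That's 30 days from start to end, counting both.
30 = 7 × 4 + 2, so there are 4 full weeks plus 2 extra days.
Each full week contributes 5 weekdays (Mon–Fri): 4 × 5 = 20.
The 2 extra days are Mon, Tue — 2 of them qualify.
Total: 20 + 2 = 22.

22 weekdays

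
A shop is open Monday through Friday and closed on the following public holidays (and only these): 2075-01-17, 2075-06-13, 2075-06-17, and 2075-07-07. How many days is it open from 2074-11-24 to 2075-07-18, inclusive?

166

2074-11-24 is a Saturday.
That's 237 days from start to end, counting both.
237 = 7 × 33 + 6, so there are 33 full weeks plus 6 extra days.
Each full week contributes 5 weekdays (Mon–Fri): 33 × 5 = 165.
The 6 extra days are Saturday, Sunday, Monday, Tuesday, Wednesday, Thursday — 4 of them qualify.
Total: 165 + 4 = 169.
Holidays: 2075-01-17 (Thu); 2075-06-13 (Thu); 2075-06-17 (Mon); 2075-07-07 (Sun).
3 of the 4 holidays fall on weekdays; the rest are weekends and were already excluded.
Business days: 169 − 3 = 166.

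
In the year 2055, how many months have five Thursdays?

A month has five Thursdays exactly when Thursday falls within its first (length − 28) days.
Jan: 31 days, starts Fri → 5 of Fri, Sat, Sun
Feb: 28 days, starts Mon → 5 of (none)
Mar: 31 days, starts Mon → 5 of Mon, Tue, Wed
Apr: 30 days, starts Thu → 5 of Thu, Fri ✓
May: 31 days, starts Sat → 5 of Sat, Sun, Mon
Jun: 30 days, starts Tue → 5 of Tue, Wed
Jul: 31 days, starts Thu → 5 of Thu, Fri, Sat ✓
Aug: 31 days, starts Sun → 5 of Sun, Mon, Tue
Sep: 30 days, starts Wed → 5 of Wed, Thu ✓
Oct: 31 days, starts Fri → 5 of Fri, Sat, Sun
Nov: 30 days, starts Mon → 5 of Mon, Tue
Dec: 31 days, starts Wed → 5 of Wed, Thu, Fri ✓
Months with five Thursdays: Apr, Jul, Sep, Dec.

4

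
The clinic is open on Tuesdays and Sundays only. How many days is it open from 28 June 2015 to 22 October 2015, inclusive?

28 June 2015 is a Sunday.
The range spans 117 days (inclusive of both endpoints).
117 = 7 × 16 + 5, so there are 16 full weeks plus 5 extra days.
Each full week contributes 2 days from the set (Tue, Sun): 16 × 2 = 32.
The 5 extra days are Sunday, Monday, Tuesday, Wednesday, Thursday — 2 of them qualify.
Total: 32 + 2 = 34.

34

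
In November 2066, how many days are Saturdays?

November 1, 2066 is a Monday.
That's 30 days from start to end, counting both.
30 = 7 × 4 + 2, so there are 4 full weeks plus 2 extra days.
Each full week contributes one Saturday: 4 so far.
The 2 extra days are Mon, Tue — none qualify.
Total: 4 + 0 = 4.

4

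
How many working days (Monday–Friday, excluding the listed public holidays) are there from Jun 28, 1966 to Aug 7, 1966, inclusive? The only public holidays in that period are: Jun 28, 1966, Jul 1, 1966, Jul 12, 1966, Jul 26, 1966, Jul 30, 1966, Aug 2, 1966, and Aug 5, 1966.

23

Jun 28, 1966 is a Tuesday.
The range spans 41 days (inclusive of both endpoints).
41 = 7 × 5 + 6, so there are 5 full weeks plus 6 extra days.
Each full week contributes 5 weekdays (Mon–Fri): 5 × 5 = 25.
The 6 extra days are Tuesday, Wednesday, Thursday, Friday, Saturday, Sunday — 4 of them qualify.
Total: 25 + 4 = 29.
Holidays: Jun 28, 1966 (Tue); Jul 1, 1966 (Fri); Jul 12, 1966 (Tue); Jul 26, 1966 (Tue); Jul 30, 1966 (Sat); Aug 2, 1966 (Tue); Aug 5, 1966 (Fri).
6 of the 7 holidays fall on weekdays; the rest are weekends and were already excluded.
Business days: 29 − 6 = 23.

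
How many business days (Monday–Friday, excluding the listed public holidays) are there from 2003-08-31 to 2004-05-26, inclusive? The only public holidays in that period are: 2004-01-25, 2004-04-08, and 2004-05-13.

2003-08-31 is a Sunday.
From 2003-08-31 to 2004-05-26 is 270 days inclusive.
270 = 7 × 38 + 4, so there are 38 full weeks plus 4 extra days.
Each full week contributes 5 weekdays (Mon–Fri): 38 × 5 = 190.
The 4 extra days are Sun, Mon, Tue, Wed — 3 of them qualify.
Total: 190 + 3 = 193.
Holidays: 2004-01-25 (Sun); 2004-04-08 (Thu); 2004-05-13 (Thu).
2 of the 3 holidays fall on weekdays; the rest are weekends and were already excluded.
Business days: 193 − 2 = 191.

191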